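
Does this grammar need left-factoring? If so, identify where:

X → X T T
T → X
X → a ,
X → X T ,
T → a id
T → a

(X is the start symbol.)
Left-factoring is needed when two productions for the same non-terminal
share a common prefix on the right-hand side.

Productions for X:
  X → X T T
  X → a ,
  X → X T ,
Productions for T:
  T → X
  T → a id
  T → a

Found common prefix 'X T' in productions for X
Found common prefix 'a' in productions for T

Answer: Yes, X has productions with common prefix 'X T'; T has productions with common prefix 'a'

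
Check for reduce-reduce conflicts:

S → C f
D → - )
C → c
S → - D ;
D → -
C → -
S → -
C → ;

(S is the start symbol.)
Augment with S' → S and build the canonical LR(0) collection (I0 = CLOSURE({[S' → . S]}), then GOTO on every symbol after a dot until no new states appear). It has 11 states:
  I0: { [C → . -], [C → . ;], [C → . c], [S → . - D ;], [S → . -], [S → . C f], [S' → . S] }  — shift
  I1: { [C → - .], [D → . - )], [D → . -], [S → - . D ;], [S → - .] }  — shift, 2 reduces
  I2: { [C → ; .] }  — reduce
  I3: { [S → C . f] }  — shift
  I4: { [S' → S .] }  — accept
  I5: { [C → c .] }  — reduce
  I6: { [S → C f .] }  — reduce
  I7: { [D → - . )], [D → - .] }  — shift, reduce
  I8: { [S → - D . ;] }  — shift
  I9: { [S → - D ; .] }  — reduce
  I10: { [D → - ) .] }  — reduce

I1 contains complete items [C → - .], [S → - .] — reduce-reduce conflict.

Answer: Yes — I1: [C → - .] vs [S → - .]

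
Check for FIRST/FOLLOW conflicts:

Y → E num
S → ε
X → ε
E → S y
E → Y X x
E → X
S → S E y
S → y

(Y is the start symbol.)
Yes. S → S E y with FOLLOW(S) on { 'num', 'y' }; S → y with FOLLOW(S) on { 'y' }; E → S y with FOLLOW(E) on { 'num', 'y' }; E → Y X x with FOLLOW(E) on { 'num', 'y' }

Nullable non-terminals: E, S, X.
FIRST sets used below: FIRST(S) = { 'num', 'y', ε }, FIRST(Y) = { 'num', 'y' }, FIRST(X) = { ε }, FIRST(E) = { 'num', 'y', ε }

E: nullable alternative(s) E → X; FOLLOW(E) = { 'num', 'y' }
  E → S y: FIRST \ {ε} = { 'num', 'y' } — overlaps FOLLOW(E) on { 'num', 'y' }: CONFLICT
  E → Y X x: FIRST \ {ε} = { 'num', 'y' } — overlaps FOLLOW(E) on { 'num', 'y' }: CONFLICT
  E → X: FIRST \ {ε} = { } — this is the only nullable alternative, skip

S: nullable alternative(s) S → ε; FOLLOW(S) = { 'num', 'y' }
  S → ε: FIRST \ {ε} = { } — this is the only nullable alternative, skip
  S → S E y: FIRST \ {ε} = { 'num', 'y' } — overlaps FOLLOW(S) on { 'num', 'y' }: CONFLICT
  S → y: FIRST \ {ε} = { 'y' } — overlaps FOLLOW(S) on { 'y' }: CONFLICT
X has a nullable alternative but only one production, so nothing to check.

Y has no nullable alternative, so no FIRST/FOLLOW check is needed there.

So the grammar has 4 FIRST/FOLLOW conflicts (marked CONFLICT above).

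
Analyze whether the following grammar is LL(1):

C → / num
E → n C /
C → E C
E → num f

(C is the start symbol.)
A grammar is LL(1) if for each non-terminal N with multiple productions, the predict sets of those productions are pairwise disjoint, where PREDICT(N → α) = (FIRST(α) \ {ε}) ∪ (FOLLOW(N) if α ⇒* ε).

Relevant sets:
  FIRST(E) = { 'n', 'num' }

For C:
  PREDICT(C → '/' num) = { '/' }
  PREDICT(C → E C) = { 'n', 'num' }
For E:
  PREDICT(E → n C '/') = { 'n' }
  PREDICT(E → num f) = { 'num' }

All predict sets are disjoint. The grammar IS LL(1).

Answer: Yes, the grammar is LL(1).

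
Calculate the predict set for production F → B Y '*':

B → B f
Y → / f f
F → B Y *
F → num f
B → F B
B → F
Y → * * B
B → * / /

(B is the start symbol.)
{ '*', 'num' }

PREDICT(F → B Y '*') = (FIRST(RHS) \ {ε}) ∪ (FOLLOW(F) if ε ∈ FIRST(RHS), i.e. RHS ⇒* ε)
FIRST(B) = { '*', 'num' }
FIRST(B Y '*') = { '*', 'num' }
ε ∉ FIRST(B Y '*'), so FOLLOW(F) is not added.
PREDICT(F → B Y '*') = { '*', 'num' }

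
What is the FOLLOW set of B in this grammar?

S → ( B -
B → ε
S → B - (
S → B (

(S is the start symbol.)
In S → ( B -: B is followed by '-', add FIRST('-') \ {ε} = { '-' }
In S → B - (: B is followed by '-' '(', add FIRST('-' '(') \ {ε} = { '-' }
In S → B (: B is followed by '(', add FIRST('(') \ {ε} = { '(' }

Taking the union: FOLLOW(B) = { '(', '-' }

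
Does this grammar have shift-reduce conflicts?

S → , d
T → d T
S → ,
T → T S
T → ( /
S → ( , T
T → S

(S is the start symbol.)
Augment with S' → S and build the canonical LR(0) collection (I0 = CLOSURE({[S' → . S]}), then GOTO on every symbol after a dot until no new states appear). It has 13 states:
  I0: { [S → . ( , T], [S → . , d], [S → . ,], [S' → . S] }  — shift
  I1: { [S → ( . , T] }  — shift
  I2: { [S → , . d], [S → , .] }  — shift, reduce
  I3: { [S' → S .] }  — accept
  I4: { [S → , d .] }  — reduce
  I5: { [S → ( , . T], [S → . ( , T], [S → . , d], [S → . ,], [T → . ( /], [T → . S], [T → . T S], [T → . d T] }  — shift
  I6: { [S → ( . , T], [T → ( . /] }  — shift
  I7: { [T → S .] }  — reduce
  I8: { [S → ( , T .], [S → . ( , T], [S → . , d], [S → . ,], [T → T . S] }  — shift, reduce
  I9: { [S → . ( , T], [S → . , d], [S → . ,], [T → . ( /], [T → . S], [T → . T S], [T → . d T], [T → d . T] }  — shift
  I10: { [S → . ( , T], [S → . , d], [S → . ,], [T → T . S], [T → d T .] }  — shift, reduce
  I11: { [T → T S .] }  — reduce
  I12: { [T → ( / .] }  — reduce

I2 contains reduce item [S → , .] and shift item [S → , . d] — shift-reduce conflict.
I8 contains reduce item [S → ( , T .] and shift items [S → . ( , T], [S → . ,], [S → . , d] — shift-reduce conflict.
I10 contains reduce item [T → d T .] and shift items [S → . ( , T], [S → . ,], [S → . , d] — shift-reduce conflict.

Answer: Yes — I2: [S → , .] vs [S → , . d]; I8: [S → ( , T .] vs [S → . ( , T]; I10: [T → d T .] vs [S → . ( , T]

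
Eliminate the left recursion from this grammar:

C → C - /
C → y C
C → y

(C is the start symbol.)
C is directly left-recursive. The standard transformation for
  A → A α₁ | ... | A α_m | β₁ | ... | β_n
is
  A  → β₁ A' | ... | β_n A'
  A' → α₁ A' | ... | α_m A' | ε

C → y C becomes C → y C C'
C → y becomes C → y C'
C → C - / becomes C' → - / C'
Add C' → ε

Resulting grammar:
C → y C C'
C → y C'
C' → - / C'
C' → ε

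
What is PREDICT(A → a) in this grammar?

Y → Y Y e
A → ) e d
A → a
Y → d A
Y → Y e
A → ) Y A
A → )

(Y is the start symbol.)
{ 'a' }

PREDICT(A → a) = (FIRST(RHS) \ {ε}) ∪ (FOLLOW(A) if ε ∈ FIRST(RHS), i.e. RHS ⇒* ε)
FIRST(a) = { 'a' }
ε ∉ FIRST(a), so FOLLOW(A) is not added.
PREDICT(A → a) = { 'a' }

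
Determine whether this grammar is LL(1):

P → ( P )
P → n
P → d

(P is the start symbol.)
Yes, the grammar is LL(1).

For P:
  PREDICT(P → '(' P ')') = { '(' }
  PREDICT(P → n) = { 'n' }
  PREDICT(P → d) = { 'd' }

All predict sets are disjoint. The grammar IS LL(1).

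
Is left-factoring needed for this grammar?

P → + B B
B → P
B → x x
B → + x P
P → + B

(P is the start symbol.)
Left-factoring is needed when two productions for the same non-terminal
share a common prefix on the right-hand side.

Productions for P:
  P → + B B
  P → + B
Productions for B:
  B → P
  B → x x
  B → + x P

Found common prefix '+ B' in productions for P

Answer: Yes, P has productions with common prefix '+ B'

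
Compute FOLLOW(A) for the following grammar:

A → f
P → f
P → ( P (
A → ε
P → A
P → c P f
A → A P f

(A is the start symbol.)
A is the start symbol, so $ ∈ FOLLOW(A).
In P → A: A is at the end, add FOLLOW(P)
In A → A P f: A is followed by P f, add FIRST(P f) \ {ε} = { '(', 'c', 'f' }

The FOLLOW sets referred to above (computed the same way, to a fixed point):
  FOLLOW(P) = { '(', 'f' }

Taking the union: FOLLOW(A) = { $, '(', 'c', 'f' }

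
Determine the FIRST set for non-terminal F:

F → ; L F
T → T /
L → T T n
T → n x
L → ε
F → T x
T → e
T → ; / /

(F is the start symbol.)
{ ';', 'e', 'n' }

To compute FIRST(F), examine every production with F on the left-hand side, reading each right-hand side left to right until a non-nullable symbol is reached.

FIRST sets of the other non-terminals involved (by the same procedure, iterated to a fixed point):
  FIRST(T) = { ';', 'e', 'n' }

From F → ; L F:
  - ';' is a terminal: add ';' and stop
From F → T x:
  - T is a non-terminal: add FIRST(T) \ {ε} = { ';', 'e', 'n' }
    T is not nullable, so stop

Collecting: FIRST(F) = { ';', 'e', 'n' }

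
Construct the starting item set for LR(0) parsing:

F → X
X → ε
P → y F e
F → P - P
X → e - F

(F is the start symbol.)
First, augment the grammar with F' → F
I₀ = CLOSURE({ [F' → . F] }):
  [F' → . F] has the dot before F: add [F → . X], [F → . P - P]
  [F → . X] has the dot before X: add [X → .], [X → . e - F]
  [F → . P - P] has the dot before P: add [P → . y F e]
No further items can be added.

I₀ = { [F → . P - P], [F → . X], [F' → . F], [P → . y F e], [X → . e - F], [X → .] }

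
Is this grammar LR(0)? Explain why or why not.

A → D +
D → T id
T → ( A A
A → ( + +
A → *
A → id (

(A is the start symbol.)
A grammar is LR(0) if no state in the canonical LR(0) collection has:
  - both a shift item (dot before a terminal) and a complete item (shift-reduce conflict), or
  - two or more complete items (reduce-reduce conflict; the accept item [A' → A .] counts as a complete item here).

Augment with A' → A and build the canonical LR(0) collection (I0 = CLOSURE({[A' → . A]}), then GOTO on every symbol after a dot until no new states appear). It has 14 states:
  I0: { [A → . ( + +], [A → . *], [A → . D +], [A → . id (], [A' → . A], [D → . T id], [T → . ( A A] }  — shift
  I1: { [A → ( . + +], [A → . ( + +], [A → . *], [A → . D +], [A → . id (], [D → . T id], [T → ( . A A], [T → . ( A A] }  — shift
  I2: { [A → * .] }  — reduce
  I3: { [A' → A .] }  — accept
  I4: { [A → D . +] }  — shift
  I5: { [D → T . id] }  — shift
  I6: { [A → id . (] }  — shift
  I7: { [A → id ( .] }  — reduce
  I8: { [D → T id .] }  — reduce
  I9: { [A → D + .] }  — reduce
  I10: { [A → ( + . +] }  — shift
  I11: { [A → . ( + +], [A → . *], [A → . D +], [A → . id (], [D → . T id], [T → ( A . A], [T → . ( A A] }  — shift
  I12: { [T → ( A A .] }  — reduce
  I13: { [A → ( + + .] }  — reduce

Every state is either a pure shift/goto state or contains exactly one complete item and nothing to shift — no conflicts. The grammar is LR(0).

Answer: Yes, the grammar is LR(0)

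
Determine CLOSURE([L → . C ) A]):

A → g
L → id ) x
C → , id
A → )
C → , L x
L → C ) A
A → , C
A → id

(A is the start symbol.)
To compute CLOSURE, for each item [A → α.Bβ] where B is a non-terminal, add [B → .γ] for all productions B → γ; repeat for the newly added items until nothing changes.

Start with: [L → . C ) A]
  [L → . C ) A] has the dot before C: add [C → . , id], [C → . , L x]
No further items can be added.

CLOSURE = { [C → . , L x], [C → . , id], [L → . C ) A] }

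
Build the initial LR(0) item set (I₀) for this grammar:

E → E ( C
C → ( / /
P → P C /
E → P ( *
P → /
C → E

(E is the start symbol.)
First, augment the grammar with E' → E
I₀ = CLOSURE({ [E' → . E] }):
  [E' → . E] has the dot before E: add [E → . E ( C], [E → . P ( *]
  [E → . P ( *] has the dot before P: add [P → . P C /], [P → . /]
No further items can be added.

I₀ = { [E → . E ( C], [E → . P ( *], [E' → . E], [P → . /], [P → . P C /] }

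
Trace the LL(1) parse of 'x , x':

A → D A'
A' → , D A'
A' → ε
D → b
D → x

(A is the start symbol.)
LL(1) parsing maintains a stack (initially the start symbol over $) and the input. At each step: if the stack top is a terminal, match it against the current input token; if it is a non-terminal N, replace it with the RHS of M[N, lookahead] (the unique production whose predict set contains the lookahead).

Stack is shown with the top on the left.

Stack     Input    Action
-------------------------
A $       x , x $  output A → D A'
D A' $    x , x $  output D → x
x A' $    x , x $  match 'x'
A' $      , x $    output A' → , D A'
, D A' $  , x $    match ','
D A' $    x $      output D → x
x A' $    x $      match 'x'
A' $      $        output A' → ε
$         $        accept

The string is accepted.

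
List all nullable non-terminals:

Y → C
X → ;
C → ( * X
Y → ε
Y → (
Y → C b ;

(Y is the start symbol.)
{ 'Y' }

A non-terminal is nullable if it can derive ε (the empty string): either it has an ε-production, or it has a production whose right-hand side consists entirely of nullable non-terminals.

ε-productions: Y → ε
So Y is immediately nullable.
No further non-terminal can be added: every production for the remaining non-terminals contains a terminal or a non-nullable non-terminal.
Nullable = { 'Y' }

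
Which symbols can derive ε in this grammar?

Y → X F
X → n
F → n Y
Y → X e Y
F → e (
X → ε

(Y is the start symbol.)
{ 'X' }

ε-productions: X → ε
So X is immediately nullable.
No further non-terminal can be added: every production for the remaining non-terminals contains a terminal or a non-nullable non-terminal.
Nullable = { 'X' }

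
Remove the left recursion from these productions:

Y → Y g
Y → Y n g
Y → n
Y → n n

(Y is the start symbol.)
Y is directly left-recursive. The standard transformation for
  A → A α₁ | ... | A α_m | β₁ | ... | β_n
is
  A  → β₁ A' | ... | β_n A'
  A' → α₁ A' | ... | α_m A' | ε

Y → n becomes Y → n Y'
Y → n n becomes Y → n n Y'
Y → Y g becomes Y' → g Y'
Y → Y n g becomes Y' → n g Y'
Add Y' → ε

Resulting grammar:
Y → n Y'
Y → n n Y'
Y' → g Y'
Y' → n g Y'
Y' → ε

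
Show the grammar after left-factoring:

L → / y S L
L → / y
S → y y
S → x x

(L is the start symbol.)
Left-factoring transforms A → αβ₁ | αβ₂ into A → αA' and A' → β₁ | β₂
(α is the longest common prefix among the alternatives). Repeat until
no nonterminal has two alternatives with a common prefix.

Round 1: L has alternatives sharing prefix '/ y'. Introduce L': L → / y L'
  Add: L' → S L
  Add: L' → ε

No remaining common prefixes — done.

Resulting grammar:
L → / y L'
L' → S L
L' → ε
S → y y
S → x x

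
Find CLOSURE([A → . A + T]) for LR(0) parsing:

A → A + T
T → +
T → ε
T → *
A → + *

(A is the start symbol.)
{ [A → . + *], [A → . A + T] }

To compute CLOSURE, for each item [A → α.Bβ] where B is a non-terminal, add [B → .γ] for all productions B → γ; repeat for the newly added items until nothing changes.

Start with: [A → . A + T]
  [A → . A + T] has the dot before A: add [A → . + *]
No further items can be added.

CLOSURE = { [A → . + *], [A → . A + T] }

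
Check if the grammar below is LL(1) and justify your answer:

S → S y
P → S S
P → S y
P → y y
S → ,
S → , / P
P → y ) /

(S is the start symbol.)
A grammar is LL(1) if for each non-terminal N with multiple productions, the predict sets of those productions are pairwise disjoint, where PREDICT(N → α) = (FIRST(α) \ {ε}) ∪ (FOLLOW(N) if α ⇒* ε).

Relevant sets:
  FIRST(S) = { ',' }

For S:
  PREDICT(S → S y) = { ',' }
  PREDICT(S → ',') = { ',' }
  PREDICT(S → ',' '/' P) = { ',' }
For P:
  PREDICT(P → S S) = { ',' }
  PREDICT(P → S y) = { ',' }
  PREDICT(P → y y) = { 'y' }
  PREDICT(P → y ')' '/') = { 'y' }

Conflict found: Predict set conflict for S: { ',' }
The grammar is NOT LL(1).

Answer: No. Predict set conflict for S: { ',' }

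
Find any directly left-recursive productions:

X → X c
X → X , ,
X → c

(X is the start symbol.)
Direct left recursion occurs when N → N α for some non-terminal N (the right-hand side begins with the left-hand side itself).

X → X c: LEFT RECURSIVE (starts with X)
X → X , ,: LEFT RECURSIVE (starts with X)
X → c: starts with c

The grammar has direct left recursion on: X.

Answer: Yes, X is left-recursive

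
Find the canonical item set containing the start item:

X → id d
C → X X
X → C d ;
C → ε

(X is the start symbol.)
{ [C → . X X], [C → .], [X → . C d ;], [X → . id d], [X' → . X] }

First, augment the grammar with X' → X
I₀ = CLOSURE({ [X' → . X] }):
  [X' → . X] has the dot before X: add [X → . id d], [X → . C d ;]
  [X → . C d ;] has the dot before C: add [C → . X X], [C → .]
No further items can be added.

I₀ = { [C → . X X], [C → .], [X → . C d ;], [X → . id d], [X' → . X] }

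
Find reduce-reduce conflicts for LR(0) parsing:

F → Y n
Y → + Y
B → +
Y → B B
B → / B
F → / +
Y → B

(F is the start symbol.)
Augment with F' → F and build the canonical LR(0) collection (I0 = CLOSURE({[F' → . F]}), then GOTO on every symbol after a dot until no new states appear). It has 13 states:
  I0: { [B → . +], [B → . / B], [F → . / +], [F → . Y n], [F' → . F], [Y → . + Y], [Y → . B B], [Y → . B] }  — shift
  I1: { [B → + .], [B → . +], [B → . / B], [Y → + . Y], [Y → . + Y], [Y → . B B], [Y → . B] }  — shift, reduce
  I2: { [B → . +], [B → . / B], [B → / . B], [F → / . +] }  — shift
  I3: { [B → . +], [B → . / B], [Y → B . B], [Y → B .] }  — shift, reduce
  I4: { [F' → F .] }  — accept
  I5: { [F → Y . n] }  — shift
  I6: { [F → Y n .] }  — reduce
  I7: { [B → + .] }  — reduce
  I8: { [B → . +], [B → . / B], [B → / . B] }  — shift
  I9: { [Y → B B .] }  — reduce
  I10: { [B → / B .] }  — reduce
  I11: { [B → + .], [F → / + .] }  — 2 reduces
  I12: { [Y → + Y .] }  — reduce

I11 contains complete items [B → + .], [F → / + .] — reduce-reduce conflict.

Answer: Yes — I11: [B → + .] vs [F → / + .]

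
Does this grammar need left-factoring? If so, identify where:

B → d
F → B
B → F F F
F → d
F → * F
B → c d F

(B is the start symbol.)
No, left-factoring is not needed

Left-factoring is needed when two productions for the same non-terminal
share a common prefix on the right-hand side.

Productions for B:
  B → d
  B → F F F
  B → c d F
Productions for F:
  F → B
  F → d
  F → * F

No common prefixes found.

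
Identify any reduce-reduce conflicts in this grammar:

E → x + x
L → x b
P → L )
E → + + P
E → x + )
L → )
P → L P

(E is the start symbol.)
Yes — I13: [L → ) .] vs [P → L ) .]

A reduce-reduce conflict occurs when an LR(0) state has two complete items [A → α .] and [B → β .] — both call for a reduction, and with no lookahead the parser cannot choose between them.

Augment with E' → E and build the canonical LR(0) collection (I0 = CLOSURE({[E' → . E]}), then GOTO on every symbol after a dot until no new states appear). It has 15 states:
  I0: { [E → . + + P], [E → . x + )], [E → . x + x], [E' → . E] }  — shift
  I1: { [E → + . + P] }  — shift
  I2: { [E' → E .] }  — accept
  I3: { [E → x . + )], [E → x . + x] }  — shift
  I4: { [E → x + . )], [E → x + . x] }  — shift
  I5: { [E → x + ) .] }  — reduce
  I6: { [E → x + x .] }  — reduce
  I7: { [E → + + . P], [L → . )], [L → . x b], [P → . L )], [P → . L P] }  — shift
  I8: { [L → ) .] }  — reduce
  I9: { [L → . )], [L → . x b], [P → . L )], [P → . L P], [P → L . )], [P → L . P] }  — shift
  I10: { [E → + + P .] }  — reduce
  I11: { [L → x . b] }  — shift
  I12: { [L → x b .] }  — reduce
  I13: { [L → ) .], [P → L ) .] }  — 2 reduces
  I14: { [P → L P .] }  — reduce

I13 contains complete items [L → ) .], [P → L ) .] — reduce-reduce conflict.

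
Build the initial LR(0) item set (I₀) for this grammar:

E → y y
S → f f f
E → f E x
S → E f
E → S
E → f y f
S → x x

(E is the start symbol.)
{ [E → . S], [E → . f E x], [E → . f y f], [E → . y y], [E' → . E], [S → . E f], [S → . f f f], [S → . x x] }

First, augment the grammar with E' → E
I₀ = CLOSURE({ [E' → . E] }):
  [E' → . E] has the dot before E: add [E → . y y], [E → . f E x], [E → . S], [E → . f y f]
  [E → . S] has the dot before S: add [S → . f f f], [S → . E f], [S → . x x]
No further items can be added.

I₀ = { [E → . S], [E → . f E x], [E → . f y f], [E → . y y], [E' → . E], [S → . E f], [S → . f f f], [S → . x x] }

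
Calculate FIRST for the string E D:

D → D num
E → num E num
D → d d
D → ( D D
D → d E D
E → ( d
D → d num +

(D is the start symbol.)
{ '(', 'num' }

FIRST sets of the non-terminals involved (from the grammar, by fixed-point iteration):
  FIRST(E) = { '(', 'num' }

To compute FIRST(E D), process the symbols left to right:
Symbol E is a non-terminal. Add FIRST(E) \ {ε} = { '(', 'num' }
E is not nullable (ε ∉ FIRST(E)), so stop here.
FIRST(E D) = { '(', 'num' }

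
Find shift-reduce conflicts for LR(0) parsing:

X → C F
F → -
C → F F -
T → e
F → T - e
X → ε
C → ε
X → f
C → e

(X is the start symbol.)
Augment with X' → X and build the canonical LR(0) collection (I0 = CLOSURE({[X' → . X]}), then GOTO on every symbol after a dot until no new states appear). It has 14 states:
  I0: { [C → . F F -], [C → . e], [C → .], [F → . -], [F → . T - e], [T → . e], [X → . C F], [X → . f], [X → .], [X' → . X] }  — shift, 2 reduces
  I1: { [F → - .] }  — reduce
  I2: { [F → . -], [F → . T - e], [T → . e], [X → C . F] }  — shift
  I3: { [C → F . F -], [F → . -], [F → . T - e], [T → . e] }  — shift
  I4: { [F → T . - e] }  — shift
  I5: { [X' → X .] }  — accept
  I6: { [C → e .], [T → e .] }  — 2 reduces
  I7: { [X → f .] }  — reduce
  I8: { [F → T - . e] }  — shift
  I9: { [F → T - e .] }  — reduce
  I10: { [C → F F . -] }  — shift
  I11: { [T → e .] }  — reduce
  I12: { [C → F F - .] }  — reduce
  I13: { [X → C F .] }  — reduce

I0 contains reduce items [C → .], [X → .] and shift items [C → . e], [F → . -], [T → . e], [X → . f] — shift-reduce conflict.

Answer: Yes — I0: [C → .] vs [C → . e]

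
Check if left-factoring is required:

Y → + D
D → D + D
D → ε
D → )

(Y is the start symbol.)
No, left-factoring is not needed

Left-factoring is needed when two productions for the same non-terminal
share a common prefix on the right-hand side.

Productions for D:
  D → D + D
  D → ε
  D → )

No common prefixes found.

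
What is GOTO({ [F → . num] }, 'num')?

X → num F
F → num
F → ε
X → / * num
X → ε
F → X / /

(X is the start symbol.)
GOTO(I, 'num') = CLOSURE({ [A → αX.β] : [A → α.Xβ] ∈ I, X = 'num' })

Items with dot before 'num', with the dot advanced:
  [F → . num] → [F → num .]
Closure adds nothing (no advanced item has the dot before a non-terminal).

GOTO = { [F → num .] }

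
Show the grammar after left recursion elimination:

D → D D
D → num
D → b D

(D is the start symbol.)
D → num D'
D → b D D'
D' → D D'
D' → ε

D is directly left-recursive. The standard transformation for
  A → A α₁ | ... | A α_m | β₁ | ... | β_n
is
  A  → β₁ A' | ... | β_n A'
  A' → α₁ A' | ... | α_m A' | ε

D → num becomes D → num D'
D → b D becomes D → b D D'
D → D D becomes D' → D D'
Add D' → ε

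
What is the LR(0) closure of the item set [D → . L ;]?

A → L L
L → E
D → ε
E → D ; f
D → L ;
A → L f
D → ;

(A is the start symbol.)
{ [D → . ;], [D → . L ;], [D → .], [E → . D ; f], [L → . E] }

Start with: [D → . L ;]
  [D → . L ;] has the dot before L: add [L → . E]
  [L → . E] has the dot before E: add [E → . D ; f]
  [E → . D ; f] has the dot before D: add [D → .], [D → . ;]
No further items can be added.

CLOSURE = { [D → . ;], [D → . L ;], [D → .], [E → . D ; f], [L → . E] }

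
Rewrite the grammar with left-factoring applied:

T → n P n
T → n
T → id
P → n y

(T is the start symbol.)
T → n T'
T' → P n
T' → ε
T → id
P → n y

Left-factoring transforms A → αβ₁ | αβ₂ into A → αA' and A' → β₁ | β₂
(α is the longest common prefix among the alternatives). Repeat until
no nonterminal has two alternatives with a common prefix.

Round 1: T has alternatives sharing prefix 'n'. Introduce T': T → n T'
  Add: T' → P n
  Add: T' → ε

No remaining common prefixes — done.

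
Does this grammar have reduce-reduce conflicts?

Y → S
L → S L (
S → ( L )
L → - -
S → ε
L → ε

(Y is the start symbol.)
Augment with Y' → Y and build the canonical LR(0) collection (I0 = CLOSURE({[Y' → . Y]}), then GOTO on every symbol after a dot until no new states appear). It has 11 states:
  I0: { [S → . ( L )], [S → .], [Y → . S], [Y' → . Y] }  — shift, reduce
  I1: { [L → . - -], [L → . S L (], [L → .], [S → ( . L )], [S → . ( L )], [S → .] }  — shift, 2 reduces
  I2: { [Y → S .] }  — reduce
  I3: { [Y' → Y .] }  — accept
  I4: { [L → - . -] }  — shift
  I5: { [S → ( L . )] }  — shift
  I6: { [L → . - -], [L → . S L (], [L → .], [L → S . L (], [S → . ( L )], [S → .] }  — shift, 2 reduces
  I7: { [L → S L . (] }  — shift
  I8: { [L → S L ( .] }  — reduce
  I9: { [S → ( L ) .] }  — reduce
  I10: { [L → - - .] }  — reduce

I1 contains complete items [L → .], [S → .] — reduce-reduce conflict.
I6 contains complete items [L → .], [S → .] — reduce-reduce conflict.

Answer: Yes — I1: [L → .] vs [S → .]; I6: [L → .] vs [S → .]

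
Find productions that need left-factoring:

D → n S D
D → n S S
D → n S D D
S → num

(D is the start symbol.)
Left-factoring is needed when two productions for the same non-terminal
share a common prefix on the right-hand side.

Productions for D:
  D → n S D
  D → n S S
  D → n S D D

Found common prefix 'n S' in productions for D

Answer: Yes, D has productions with common prefix 'n S'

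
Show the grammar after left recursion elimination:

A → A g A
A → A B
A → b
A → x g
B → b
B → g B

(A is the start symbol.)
A → b A'
A → x g A'
A' → g A A'
A' → B A'
A' → ε
B → b
B → g B

A is directly left-recursive. The standard transformation for
  A → A α₁ | ... | A α_m | β₁ | ... | β_n
is
  A  → β₁ A' | ... | β_n A'
  A' → α₁ A' | ... | α_m A' | ε

A → b becomes A → b A'
A → x g becomes A → x g A'
A → A g A becomes A' → g A A'
A → A B becomes A' → B A'
Add A' → ε

Productions for other non-terminals are unchanged:
  B → b
  B → g B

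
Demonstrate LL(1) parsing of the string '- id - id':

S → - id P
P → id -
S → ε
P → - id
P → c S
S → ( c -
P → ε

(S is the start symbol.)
LL(1) parsing maintains a stack (initially the start symbol over $) and the input. At each step: if the stack top is a terminal, match it against the current input token; if it is a non-terminal N, replace it with the RHS of M[N, lookahead] (the unique production whose predict set contains the lookahead).

Stack is shown with the top on the left.

Stack     Input        Action
-----------------------------
S $       - id - id $  output S → - id P
- id P $  - id - id $  match '-'
id P $    id - id $    match 'id'
P $       - id $       output P → - id
- id $    - id $       match '-'
id $      id $         match 'id'
$         $            accept

The string is accepted.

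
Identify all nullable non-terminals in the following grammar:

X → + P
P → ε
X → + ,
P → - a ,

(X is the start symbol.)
{ 'P' }

A non-terminal is nullable if it can derive ε (the empty string): either it has an ε-production, or it has a production whose right-hand side consists entirely of nullable non-terminals.

ε-productions: P → ε
So P is immediately nullable.
No further non-terminal can be added: every production for the remaining non-terminals contains a terminal or a non-nullable non-terminal.
Nullable = { 'P' }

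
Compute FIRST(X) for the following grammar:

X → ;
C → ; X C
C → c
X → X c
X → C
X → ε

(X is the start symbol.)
{ ';', 'c', ε }

To compute FIRST(X), examine every production with X on the left-hand side, reading each right-hand side left to right until a non-nullable symbol is reached.

FIRST sets of the other non-terminals involved (by the same procedure, iterated to a fixed point):
  FIRST(C) = { ';', 'c' }

From X → ;:
  - ';' is a terminal: add ';' and stop
From X → X c:
  - X is the symbol being defined: contributes nothing new
    X is nullable, so continue to the next symbol
  - c is a terminal: add 'c' and stop
From X → C:
  - C is a non-terminal: add FIRST(C) \ {ε} = { ';', 'c' }
    C is not nullable, so stop
From X → ε:
  - ε-production, so ε ∈ FIRST(X)

Collecting: FIRST(X) = { ';', 'c', ε }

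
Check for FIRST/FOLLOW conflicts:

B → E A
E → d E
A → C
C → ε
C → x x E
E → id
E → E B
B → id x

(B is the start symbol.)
Yes. C → x x E with FOLLOW(C) on { 'x' }

A FIRST/FOLLOW conflict occurs when a non-terminal N has a nullable alternative N → β (β ⇒* ε) and another alternative N → α with FIRST(α) ∩ FOLLOW(N) ≠ ∅: on such a lookahead the parser cannot decide between expanding α and letting N vanish via β.

Nullable non-terminals: A, C.
A has a nullable alternative but only one production, so nothing to check.

C: nullable alternative(s) C → ε; FOLLOW(C) = { $, 'd', 'id', 'x' }
  C → ε: FIRST \ {ε} = { } — this is the only nullable alternative, skip
  C → x x E: FIRST \ {ε} = { 'x' } — overlaps FOLLOW(C) on { 'x' }: CONFLICT

B, E have no nullable alternative, so no FIRST/FOLLOW check is needed there.

So the grammar has 1 FIRST/FOLLOW conflict (marked CONFLICT above).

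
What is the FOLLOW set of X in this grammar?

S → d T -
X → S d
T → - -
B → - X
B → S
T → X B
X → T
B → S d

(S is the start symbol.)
{ '-', 'd' }

In B → - X: X is at the end, add FOLLOW(B)
In T → X B: X is followed by B, add FIRST(B) \ {ε} = { '-', 'd' }

The FOLLOW sets referred to above (computed the same way, to a fixed point):
  FOLLOW(B) = { '-', 'd' }

Taking the union: FOLLOW(X) = { '-', 'd' }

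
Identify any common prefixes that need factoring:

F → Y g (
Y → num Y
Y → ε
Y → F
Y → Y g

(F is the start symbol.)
No, left-factoring is not needed

Left-factoring is needed when two productions for the same non-terminal
share a common prefix on the right-hand side.

Productions for Y:
  Y → num Y
  Y → ε
  Y → F
  Y → Y g

No common prefixes found.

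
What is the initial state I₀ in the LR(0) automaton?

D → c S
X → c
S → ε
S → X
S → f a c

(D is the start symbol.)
{ [D → . c S], [D' → . D] }

First, augment the grammar with D' → D
I₀ = CLOSURE({ [D' → . D] }):
  [D' → . D] has the dot before D: add [D → . c S]
No further items can be added.

I₀ = { [D → . c S], [D' → . D] }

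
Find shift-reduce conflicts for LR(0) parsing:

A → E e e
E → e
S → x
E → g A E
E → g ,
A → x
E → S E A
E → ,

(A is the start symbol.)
No shift-reduce conflicts

Augment with A' → A and build the canonical LR(0) collection (I0 = CLOSURE({[A' → . A]}), then GOTO on every symbol after a dot until no new states appear). It has 16 states:
  I0: { [A → . E e e], [A → . x], [A' → . A], [E → . ,], [E → . S E A], [E → . e], [E → . g ,], [E → . g A E], [S → . x] }  — shift
  I1: { [E → , .] }  — reduce
  I2: { [A' → A .] }  — accept
  I3: { [A → E . e e] }  — shift
  I4: { [E → . ,], [E → . S E A], [E → . e], [E → . g ,], [E → . g A E], [E → S . E A], [S → . x] }  — shift
  I5: { [E → e .] }  — reduce
  I6: { [A → . E e e], [A → . x], [E → . ,], [E → . S E A], [E → . e], [E → . g ,], [E → . g A E], [E → g . ,], [E → g . A E], [S → . x] }  — shift
  I7: { [A → x .], [S → x .] }  — 2 reduces
  I8: { [E → , .], [E → g , .] }  — 2 reduces
  I9: { [E → . ,], [E → . S E A], [E → . e], [E → . g ,], [E → . g A E], [E → g A . E], [S → . x] }  — shift
  I10: { [E → g A E .] }  — reduce
  I11: { [S → x .] }  — reduce
  I12: { [A → . E e e], [A → . x], [E → . ,], [E → . S E A], [E → . e], [E → . g ,], [E → . g A E], [E → S E . A], [S → . x] }  — shift
  I13: { [E → S E A .] }  — reduce
  I14: { [A → E e . e] }  — shift
  I15: { [A → E e e .] }  — reduce

No state contains both a complete item and a shift item.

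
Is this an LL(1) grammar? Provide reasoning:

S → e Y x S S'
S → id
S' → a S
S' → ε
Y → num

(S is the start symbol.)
No. Predict set conflict for S': { 'a' }

Relevant sets:
  FOLLOW(S') = { $, 'a' }

For S:
  PREDICT(S → e Y x S S') = { 'e' }
  PREDICT(S → id) = { 'id' }
For S':
  PREDICT(S' → a S) = { 'a' }
  PREDICT(S' → ε) = { $, 'a' }
Y has a single production, so nothing to check there.

Conflict found: Predict set conflict for S': { 'a' }
The grammar is NOT LL(1).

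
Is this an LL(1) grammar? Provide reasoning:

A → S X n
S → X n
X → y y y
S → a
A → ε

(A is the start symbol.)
A grammar is LL(1) if for each non-terminal N with multiple productions, the predict sets of those productions are pairwise disjoint, where PREDICT(N → α) = (FIRST(α) \ {ε}) ∪ (FOLLOW(N) if α ⇒* ε).

Relevant sets:
  FIRST(S) = { 'a', 'y' }
  FIRST(X) = { 'y' }
  FOLLOW(A) = { $ }

For A:
  PREDICT(A → S X n) = { 'a', 'y' }
  PREDICT(A → ε) = { $ }
For S:
  PREDICT(S → X n) = { 'y' }
  PREDICT(S → a) = { 'a' }
X has a single production, so nothing to check there.

All predict sets are disjoint. The grammar IS LL(1).

Answer: Yes, the grammar is LL(1).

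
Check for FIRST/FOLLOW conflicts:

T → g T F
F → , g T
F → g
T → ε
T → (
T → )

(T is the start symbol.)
Nullable non-terminals: T.

T: nullable alternative(s) T → ε; FOLLOW(T) = { $, ',', 'g' }
  T → g T F: FIRST \ {ε} = { 'g' } — overlaps FOLLOW(T) on { 'g' }: CONFLICT
  T → ε: FIRST \ {ε} = { } — this is the only nullable alternative, skip
  T → (: FIRST \ {ε} = { '(' } — disjoint from FOLLOW(T)
  T → ): FIRST \ {ε} = { ')' } — disjoint from FOLLOW(T)

F has no nullable alternative, so no FIRST/FOLLOW check is needed there.

So the grammar has 1 FIRST/FOLLOW conflict (marked CONFLICT above).

Answer: Yes. T → g T F with FOLLOW(T) on { 'g' }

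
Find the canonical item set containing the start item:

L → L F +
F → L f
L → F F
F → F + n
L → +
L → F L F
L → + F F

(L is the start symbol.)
First, augment the grammar with L' → L
I₀ = CLOSURE({ [L' → . L] }):
  [L' → . L] has the dot before L: add [L → . L F +], [L → . F F], [L → . +], [L → . F L F], [L → . + F F]
  [L → . F F] has the dot before F: add [F → . L f], [F → . F + n]
No further items can be added.

I₀ = { [F → . F + n], [F → . L f], [L → . + F F], [L → . +], [L → . F F], [L → . F L F], [L → . L F +], [L' → . L] }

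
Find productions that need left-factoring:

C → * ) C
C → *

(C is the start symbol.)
Left-factoring is needed when two productions for the same non-terminal
share a common prefix on the right-hand side.

Productions for C:
  C → * ) C
  C → *

Found common prefix '*' in productions for C

Answer: Yes, C has productions with common prefix '*'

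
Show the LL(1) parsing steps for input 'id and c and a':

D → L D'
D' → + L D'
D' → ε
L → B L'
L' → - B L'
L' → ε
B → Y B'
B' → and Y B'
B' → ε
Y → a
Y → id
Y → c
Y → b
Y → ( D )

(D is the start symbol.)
LL(1) parsing maintains a stack (initially the start symbol over $) and the input. At each step: if the stack top is a terminal, match it against the current input token; if it is a non-terminal N, replace it with the RHS of M[N, lookahead] (the unique production whose predict set contains the lookahead).

Stack is shown with the top on the left.

Stack             Input             Action
------------------------------------------
D $               id and c and a $  output D → L D'
L D' $            id and c and a $  output L → B L'
B L' D' $         id and c and a $  output B → Y B'
Y B' L' D' $      id and c and a $  output Y → id
id B' L' D' $     id and c and a $  match 'id'
B' L' D' $        and c and a $     output B' → and Y B'
and Y B' L' D' $  and c and a $     match 'and'
Y B' L' D' $      c and a $         output Y → c
c B' L' D' $      c and a $         match 'c'
B' L' D' $        and a $           output B' → and Y B'
and Y B' L' D' $  and a $           match 'and'
Y B' L' D' $      a $               output Y → a
a B' L' D' $      a $               match 'a'
B' L' D' $        $                 output B' → ε
L' D' $           $                 output L' → ε
D' $              $                 output D' → ε
$                 $                 accept

The string is accepted.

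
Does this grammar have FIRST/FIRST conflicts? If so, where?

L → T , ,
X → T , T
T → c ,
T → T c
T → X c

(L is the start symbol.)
Yes. T → c ',' / T → T c on { 'c' }; T → c ',' / T → X c on { 'c' }; T → T c / T → X c on { 'c' }

A FIRST/FIRST conflict occurs when two productions N → α and N → β for the same non-terminal have FIRST(α) ∩ FIRST(β) ≠ ∅ (with ε ∈ FIRST of a nullable right-hand side, so two nullable alternatives also conflict).

FIRST sets of the non-terminals at (or reachable through a nullable prefix from) the front of some alternative:
  FIRST(T) = { 'c' }
  FIRST(X) = { 'c' }

Productions for T:
  T → c ,: FIRST = { 'c' }
  T → T c: FIRST = { 'c' }
  T → X c: FIRST = { 'c' }
L, X have only one production, so no FIRST/FIRST conflict is possible there.

Conflict for T: T → c , and T → T c
  Overlap: { 'c' }
Conflict for T: T → c , and T → X c
  Overlap: { 'c' }
Conflict for T: T → T c and T → X c
  Overlap: { 'c' }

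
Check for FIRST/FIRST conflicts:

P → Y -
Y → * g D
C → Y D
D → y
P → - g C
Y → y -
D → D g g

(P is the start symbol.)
Yes. D → y / D → D g g on { 'y' }

FIRST sets of the non-terminals at (or reachable through a nullable prefix from) the front of some alternative:
  FIRST(Y) = { '*', 'y' }
  FIRST(D) = { 'y' }

Productions for P:
  P → Y -: FIRST = { '*', 'y' }
  P → - g C: FIRST = { '-' }
Productions for Y:
  Y → * g D: FIRST = { '*' }
  Y → y -: FIRST = { 'y' }
Productions for D:
  D → y: FIRST = { 'y' }
  D → D g g: FIRST = { 'y' }
C has only one production, so no FIRST/FIRST conflict is possible there.

Conflict for D: D → y and D → D g g
  Overlap: { 'y' }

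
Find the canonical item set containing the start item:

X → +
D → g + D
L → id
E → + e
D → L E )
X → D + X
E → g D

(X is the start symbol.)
{ [D → . L E )], [D → . g + D], [L → . id], [X → . +], [X → . D + X], [X' → . X] }

First, augment the grammar with X' → X
I₀ = CLOSURE({ [X' → . X] }):
  [X' → . X] has the dot before X: add [X → . +], [X → . D + X]
  [X → . D + X] has the dot before D: add [D → . g + D], [D → . L E )]
  [D → . L E )] has the dot before L: add [L → . id]
No further items can be added.

I₀ = { [D → . L E )], [D → . g + D], [L → . id], [X → . +], [X → . D + X], [X' → . X] }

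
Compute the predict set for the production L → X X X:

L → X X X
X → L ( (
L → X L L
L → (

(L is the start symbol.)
PREDICT(L → X X X) = (FIRST(RHS) \ {ε}) ∪ (FOLLOW(L) if ε ∈ FIRST(RHS), i.e. RHS ⇒* ε)
FIRST(X) = { '(' }
FIRST(X X X) = { '(' }
ε ∉ FIRST(X X X), so FOLLOW(L) is not added.
PREDICT(L → X X X) = { '(' }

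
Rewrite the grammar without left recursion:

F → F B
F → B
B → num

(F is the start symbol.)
F is directly left-recursive. The standard transformation for
  A → A α₁ | ... | A α_m | β₁ | ... | β_n
is
  A  → β₁ A' | ... | β_n A'
  A' → α₁ A' | ... | α_m A' | ε

F → B becomes F → B F'
F → F B becomes F' → B F'
Add F' → ε

Productions for other non-terminals are unchanged:
  B → num

Resulting grammar:
F → B F'
F' → B F'
F' → ε
B → num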